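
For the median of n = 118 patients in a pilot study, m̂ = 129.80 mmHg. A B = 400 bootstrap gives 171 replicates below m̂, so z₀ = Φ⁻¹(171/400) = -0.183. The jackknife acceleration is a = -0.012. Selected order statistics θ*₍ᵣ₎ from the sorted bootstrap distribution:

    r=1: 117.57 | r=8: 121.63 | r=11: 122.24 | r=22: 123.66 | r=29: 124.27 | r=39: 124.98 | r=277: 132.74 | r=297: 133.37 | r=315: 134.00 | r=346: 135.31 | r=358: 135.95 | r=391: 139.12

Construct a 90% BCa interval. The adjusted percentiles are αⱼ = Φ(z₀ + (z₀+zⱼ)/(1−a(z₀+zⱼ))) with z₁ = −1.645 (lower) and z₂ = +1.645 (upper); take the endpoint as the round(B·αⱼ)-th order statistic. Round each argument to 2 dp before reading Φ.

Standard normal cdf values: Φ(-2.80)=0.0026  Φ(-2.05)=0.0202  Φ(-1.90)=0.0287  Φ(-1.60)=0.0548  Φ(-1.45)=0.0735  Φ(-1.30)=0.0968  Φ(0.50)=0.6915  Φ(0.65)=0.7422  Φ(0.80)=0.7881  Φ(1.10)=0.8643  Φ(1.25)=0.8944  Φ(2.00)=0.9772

(121.63, 135.95)

Lower: z₀ + z₁ = -0.183 + (-1.645) = -1.828; 1 − a(z₀+z₁) = 1 − (-0.012)(-1.828) = 0.9781; argument = -0.183 + (-1.828)/0.9781 = -2.0520 → -2.05.
α₁ = Φ(-2.05) = 0.0202; rank = round(400 × 0.0202) = 8; θ*₍8₎ = 121.63.
Upper: z₀ + z₂ = 1.462; 1 − a(z₀+z₂) = 1.0175; argument = 1.2538 → 1.25; α₂ = 0.8944; rank = 358; θ*₍358₎ = 135.95.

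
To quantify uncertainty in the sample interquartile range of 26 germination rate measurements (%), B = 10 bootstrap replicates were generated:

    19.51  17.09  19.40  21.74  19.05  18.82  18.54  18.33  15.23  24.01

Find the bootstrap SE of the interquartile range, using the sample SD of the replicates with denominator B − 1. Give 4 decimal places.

Bootstrap SE is the standard deviation of the 10 replicate interquartile ranges.
Mean of replicates: (19.51 + 17.09 + 19.40 + 21.74 + 19.05 + 18.82 + 18.54 + 18.33 + 15.23 + 24.01) / 10 = 191.72000 / 10 = 19.17200
Sum of squared deviations: (+0.33800)² + (−2.08200)² + (+0.22800)² + (+2.56800)² + (−0.12200)² + (−0.35200)² + (−0.63200)² + (−0.84200)² + (−3.94200)² + (+4.83800)² = 51.28836
Variance = 51.28836 / 9 = 5.69871
SE* = √5.69871

SE* = 2.3872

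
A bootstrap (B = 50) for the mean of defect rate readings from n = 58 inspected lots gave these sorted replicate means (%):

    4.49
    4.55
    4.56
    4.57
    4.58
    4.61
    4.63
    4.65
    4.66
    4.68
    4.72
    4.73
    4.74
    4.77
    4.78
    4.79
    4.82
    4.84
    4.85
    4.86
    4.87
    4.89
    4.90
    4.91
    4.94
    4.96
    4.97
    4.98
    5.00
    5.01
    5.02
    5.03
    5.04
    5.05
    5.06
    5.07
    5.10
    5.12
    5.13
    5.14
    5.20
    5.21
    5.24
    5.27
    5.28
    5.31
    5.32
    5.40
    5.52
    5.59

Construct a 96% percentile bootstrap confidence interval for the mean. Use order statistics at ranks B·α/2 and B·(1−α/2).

α = 0.04; lower rank = 50 × 0.020 = 1; upper rank = 50 × 0.980 = 49.
The 1st smallest replicate is 4.49; the 49th is 5.52.

(4.49, 5.52)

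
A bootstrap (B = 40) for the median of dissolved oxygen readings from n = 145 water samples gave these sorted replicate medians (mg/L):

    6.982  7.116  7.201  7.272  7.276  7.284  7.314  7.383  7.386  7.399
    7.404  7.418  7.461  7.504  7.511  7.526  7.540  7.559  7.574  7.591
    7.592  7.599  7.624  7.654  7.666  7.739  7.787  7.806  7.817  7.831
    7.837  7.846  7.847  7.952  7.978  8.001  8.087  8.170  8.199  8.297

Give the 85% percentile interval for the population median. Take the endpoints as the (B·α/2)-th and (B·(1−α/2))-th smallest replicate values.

(7.201, 8.087)

α = 0.15; lower rank = 40 × 0.075 = 3; upper rank = 40 × 0.925 = 37.
The 3rd smallest replicate is 7.201; the 37th is 8.087.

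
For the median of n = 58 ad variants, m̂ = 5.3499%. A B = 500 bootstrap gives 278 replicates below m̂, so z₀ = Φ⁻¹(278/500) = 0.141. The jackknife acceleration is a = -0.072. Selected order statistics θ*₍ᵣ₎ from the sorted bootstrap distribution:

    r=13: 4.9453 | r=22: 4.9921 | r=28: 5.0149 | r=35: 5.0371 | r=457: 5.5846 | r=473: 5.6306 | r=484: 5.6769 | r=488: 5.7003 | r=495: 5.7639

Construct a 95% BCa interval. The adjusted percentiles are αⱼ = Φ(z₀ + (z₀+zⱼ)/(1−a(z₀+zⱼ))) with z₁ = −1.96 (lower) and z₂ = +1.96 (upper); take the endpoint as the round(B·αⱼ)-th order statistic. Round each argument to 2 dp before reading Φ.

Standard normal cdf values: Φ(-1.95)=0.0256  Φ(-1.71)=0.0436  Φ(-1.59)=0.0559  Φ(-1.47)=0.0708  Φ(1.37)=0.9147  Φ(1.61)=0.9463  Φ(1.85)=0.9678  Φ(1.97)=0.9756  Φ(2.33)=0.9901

Lower: z₀ + z₁ = 0.141 + (-1.960) = -1.819; 1 − a(z₀+z₁) = 1 − (-0.072)(-1.819) = 0.8690; argument = 0.141 + (-1.819)/0.8690 = -1.9521 → -1.95.
α₁ = Φ(-1.95) = 0.0256; rank = round(500 × 0.0256) = 13; θ*₍13₎ = 4.9453.
Upper: z₀ + z₂ = 2.101; 1 − a(z₀+z₂) = 1.1513; argument = 1.9659 → 1.97; α₂ = 0.9756; rank = 488; θ*₍488₎ = 5.7003.

(4.9453, 5.7003)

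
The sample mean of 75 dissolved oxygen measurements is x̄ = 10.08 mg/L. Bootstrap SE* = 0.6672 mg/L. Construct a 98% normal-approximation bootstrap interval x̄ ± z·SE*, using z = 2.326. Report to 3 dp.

(8.528, 11.632)

Margin = 2.326 × 0.6672 = 1.5519
Interval: 10.08 ± 1.5519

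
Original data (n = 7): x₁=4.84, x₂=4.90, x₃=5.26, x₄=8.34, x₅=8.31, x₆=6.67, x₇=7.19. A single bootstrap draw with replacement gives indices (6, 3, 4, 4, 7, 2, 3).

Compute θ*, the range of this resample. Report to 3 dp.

Resample values: 6.67, 5.26, 8.34, 8.34, 7.19, 4.90, 5.26.
Range = 8.34 − 4.90 = 3.440

θ* = 3.440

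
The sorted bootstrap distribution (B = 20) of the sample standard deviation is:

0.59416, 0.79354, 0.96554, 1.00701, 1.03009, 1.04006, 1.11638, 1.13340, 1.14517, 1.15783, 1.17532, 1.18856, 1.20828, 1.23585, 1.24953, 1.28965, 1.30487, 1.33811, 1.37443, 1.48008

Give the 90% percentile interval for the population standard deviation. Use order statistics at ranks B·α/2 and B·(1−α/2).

(0.59416, 1.37443)

α = 0.10; lower rank = 20 × 0.050 = 1; upper rank = 20 × 0.950 = 19.
The 1st smallest replicate is 0.59416; the 19th is 1.37443.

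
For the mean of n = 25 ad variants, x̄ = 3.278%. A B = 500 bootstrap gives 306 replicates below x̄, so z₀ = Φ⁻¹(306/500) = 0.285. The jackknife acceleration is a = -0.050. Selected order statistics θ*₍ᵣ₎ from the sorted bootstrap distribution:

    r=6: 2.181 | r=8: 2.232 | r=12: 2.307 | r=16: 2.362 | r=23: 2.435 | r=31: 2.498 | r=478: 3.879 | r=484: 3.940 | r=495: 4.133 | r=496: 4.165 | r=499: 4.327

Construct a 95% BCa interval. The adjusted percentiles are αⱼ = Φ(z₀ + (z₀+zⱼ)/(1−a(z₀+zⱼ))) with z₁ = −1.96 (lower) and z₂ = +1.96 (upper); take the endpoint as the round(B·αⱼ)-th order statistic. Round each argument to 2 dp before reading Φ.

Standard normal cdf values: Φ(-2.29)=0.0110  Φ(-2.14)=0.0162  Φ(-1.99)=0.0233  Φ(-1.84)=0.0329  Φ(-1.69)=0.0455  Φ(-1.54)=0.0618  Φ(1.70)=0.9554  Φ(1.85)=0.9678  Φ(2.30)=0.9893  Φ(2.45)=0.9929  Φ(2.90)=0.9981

(2.498, 4.133)

Lower: z₀ + z₁ = 0.285 + (-1.960) = -1.675; 1 − a(z₀+z₁) = 1 − (-0.050)(-1.675) = 0.9163; argument = 0.285 + (-1.675)/0.9163 = -1.5431 → -1.54.
α₁ = Φ(-1.54) = 0.0618; rank = round(500 × 0.0618) = 31; θ*₍31₎ = 2.498.
Upper: z₀ + z₂ = 2.245; 1 − a(z₀+z₂) = 1.1122; argument = 2.3034 → 2.30; α₂ = 0.9893; rank = 495; θ*₍495₎ = 4.133.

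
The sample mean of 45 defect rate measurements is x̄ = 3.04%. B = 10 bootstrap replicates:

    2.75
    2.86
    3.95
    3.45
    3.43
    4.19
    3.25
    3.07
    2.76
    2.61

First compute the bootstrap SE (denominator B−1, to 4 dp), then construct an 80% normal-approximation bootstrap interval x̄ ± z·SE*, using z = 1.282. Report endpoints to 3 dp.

Mean of replicates = 3.2320; sum of squared deviations = 2.5270; SE* = √(2.5270/9) = 0.5299
Margin = 1.282 × 0.5299 = 0.6793
Interval: 3.04 ± 0.6793

(2.361, 3.719)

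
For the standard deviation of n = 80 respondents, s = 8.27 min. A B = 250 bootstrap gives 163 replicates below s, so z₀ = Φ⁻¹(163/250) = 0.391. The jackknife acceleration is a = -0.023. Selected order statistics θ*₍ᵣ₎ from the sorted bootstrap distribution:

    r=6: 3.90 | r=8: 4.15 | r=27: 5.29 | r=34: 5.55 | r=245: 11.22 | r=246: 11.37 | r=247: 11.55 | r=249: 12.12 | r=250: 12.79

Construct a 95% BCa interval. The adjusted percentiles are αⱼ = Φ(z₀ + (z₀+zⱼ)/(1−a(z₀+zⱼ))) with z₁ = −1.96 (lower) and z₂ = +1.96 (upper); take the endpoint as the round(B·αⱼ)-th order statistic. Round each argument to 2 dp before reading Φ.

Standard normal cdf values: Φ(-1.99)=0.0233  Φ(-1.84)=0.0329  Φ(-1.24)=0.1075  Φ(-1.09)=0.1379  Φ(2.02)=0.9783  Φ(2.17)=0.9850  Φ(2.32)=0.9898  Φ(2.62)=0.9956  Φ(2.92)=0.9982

(5.29, 12.12)

Lower: z₀ + z₁ = 0.391 + (-1.960) = -1.569; 1 − a(z₀+z₁) = 1 − (-0.023)(-1.569) = 0.9639; argument = 0.391 + (-1.569)/0.9639 = -1.2367 → -1.24.
α₁ = Φ(-1.24) = 0.1075; rank = round(250 × 0.1075) = 27; θ*₍27₎ = 5.29.
Upper: z₀ + z₂ = 2.351; 1 − a(z₀+z₂) = 1.0541; argument = 2.6214 → 2.62; α₂ = 0.9956; rank = 249; θ*₍249₎ = 12.12.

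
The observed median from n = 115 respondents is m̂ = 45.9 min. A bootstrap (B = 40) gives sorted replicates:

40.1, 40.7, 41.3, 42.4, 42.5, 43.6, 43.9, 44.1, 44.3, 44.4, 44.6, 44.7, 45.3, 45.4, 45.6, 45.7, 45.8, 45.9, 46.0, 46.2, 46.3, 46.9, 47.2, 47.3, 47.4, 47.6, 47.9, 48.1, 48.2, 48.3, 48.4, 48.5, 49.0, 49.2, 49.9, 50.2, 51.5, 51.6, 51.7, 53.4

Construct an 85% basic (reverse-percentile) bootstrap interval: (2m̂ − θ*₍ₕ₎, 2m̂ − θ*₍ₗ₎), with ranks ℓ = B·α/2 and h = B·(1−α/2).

(40.3, 50.5)

Percentile endpoints at ranks 3 and 37: θ*₍3₎ = 41.3, θ*₍37₎ = 51.5.
Basic interval reflects these around m̂:
  lower = 2 × 45.9 − 51.5 = 40.3
  upper = 2 × 45.9 − 41.3 = 50.5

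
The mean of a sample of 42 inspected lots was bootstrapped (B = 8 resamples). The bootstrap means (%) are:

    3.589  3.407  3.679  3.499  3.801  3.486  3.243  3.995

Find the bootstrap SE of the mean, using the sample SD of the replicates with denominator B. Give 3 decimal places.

SE* = 0.221

Bootstrap SE is the standard deviation of the 8 replicate means.
Mean of replicates: (3.589 + 3.407 + 3.679 + 3.499 + 3.801 + 3.486 + 3.243 + 3.995) / 8 = 28.6990 / 8 = 3.5874
Sum of squared deviations: (+0.0016)² + (−0.1804)² + (+0.0916)² + (−0.0884)² + (+0.2136)² + (−0.1014)² + (−0.3444)² + (+0.4076)² = 0.3894
Variance = 0.3894 / 8 = 0.0487
SE* = √0.0487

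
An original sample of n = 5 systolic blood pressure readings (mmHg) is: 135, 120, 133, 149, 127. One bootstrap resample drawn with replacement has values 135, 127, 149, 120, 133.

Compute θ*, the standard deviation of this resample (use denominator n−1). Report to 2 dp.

θ* = 10.78

Mean = 132.8000; sum of squared deviations = 464.8000
s² = 464.8000 / 4 = 116.2000
s = √116.2000 = 10.78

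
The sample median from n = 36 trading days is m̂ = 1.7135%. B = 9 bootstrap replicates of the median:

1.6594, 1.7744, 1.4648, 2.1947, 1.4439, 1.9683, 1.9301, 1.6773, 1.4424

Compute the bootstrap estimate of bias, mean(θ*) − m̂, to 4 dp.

mean(θ*) = (1.6594 + 1.7744 + 1.4648 + 2.1947 + 1.4439 + 1.9683 + 1.9301 + 1.6773 + 1.4424) / 9 = 1.72837
bias = 1.72837 − 1.7135

bias = +0.0149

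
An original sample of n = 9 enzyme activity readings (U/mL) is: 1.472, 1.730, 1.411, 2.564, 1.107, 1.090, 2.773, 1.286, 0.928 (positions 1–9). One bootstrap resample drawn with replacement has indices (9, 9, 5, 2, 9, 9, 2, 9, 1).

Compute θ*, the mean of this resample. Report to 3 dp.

θ* = 1.187

Resample values: 0.928, 0.928, 1.107, 1.730, 0.928, 0.928, 1.730, 0.928, 1.472.
Mean = (0.928 + 0.928 + 1.107 + 1.730 + 0.928 + 0.928 + 1.730 + 0.928 + 1.472) / 9 = 10.6790 / 9 = 1.187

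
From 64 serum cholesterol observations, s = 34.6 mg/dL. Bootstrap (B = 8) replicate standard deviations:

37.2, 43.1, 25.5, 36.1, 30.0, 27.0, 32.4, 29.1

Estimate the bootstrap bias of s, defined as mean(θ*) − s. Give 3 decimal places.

bias = −2.050

mean(θ*) = (37.2 + 43.1 + 25.5 + 36.1 + 30.0 + 27.0 + 32.4 + 29.1) / 8 = 32.5500
bias = 32.5500 − 34.6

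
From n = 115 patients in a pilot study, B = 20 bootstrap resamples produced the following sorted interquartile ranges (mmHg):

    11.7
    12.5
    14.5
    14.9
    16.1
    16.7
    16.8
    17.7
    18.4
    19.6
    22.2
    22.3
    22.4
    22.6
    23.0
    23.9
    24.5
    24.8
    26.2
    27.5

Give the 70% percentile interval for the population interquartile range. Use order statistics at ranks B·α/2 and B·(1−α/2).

(14.5, 24.5)

α = 0.30; lower rank = 20 × 0.150 = 3; upper rank = 20 × 0.850 = 17.
The 3rd smallest replicate is 14.5; the 17th is 24.5.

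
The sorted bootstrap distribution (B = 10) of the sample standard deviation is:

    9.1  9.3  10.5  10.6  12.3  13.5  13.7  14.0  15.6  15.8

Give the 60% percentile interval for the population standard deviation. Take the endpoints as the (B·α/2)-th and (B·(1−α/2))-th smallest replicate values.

(9.3, 14.0)

α = 0.40; lower rank = 10 × 0.200 = 2; upper rank = 10 × 0.800 = 8.
The 2nd smallest replicate is 9.3; the 8th is 14.0.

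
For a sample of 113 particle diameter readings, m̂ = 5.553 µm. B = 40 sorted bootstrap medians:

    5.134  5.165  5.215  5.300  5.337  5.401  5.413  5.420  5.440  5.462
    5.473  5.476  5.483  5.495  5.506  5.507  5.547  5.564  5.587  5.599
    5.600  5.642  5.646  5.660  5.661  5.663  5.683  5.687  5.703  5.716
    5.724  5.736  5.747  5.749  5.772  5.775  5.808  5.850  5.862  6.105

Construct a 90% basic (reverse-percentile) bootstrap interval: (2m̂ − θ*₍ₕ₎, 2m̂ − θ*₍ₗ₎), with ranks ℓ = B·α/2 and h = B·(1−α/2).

(5.256, 5.941)

Percentile endpoints at ranks 2 and 38: θ*₍2₎ = 5.165, θ*₍38₎ = 5.850.
Basic interval reflects these around m̂:
  lower = 2 × 5.553 − 5.850 = 5.256
  upper = 2 × 5.553 − 5.165 = 5.941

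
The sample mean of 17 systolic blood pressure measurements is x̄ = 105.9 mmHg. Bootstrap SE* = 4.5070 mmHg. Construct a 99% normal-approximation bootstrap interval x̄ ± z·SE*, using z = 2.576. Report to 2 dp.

(94.29, 117.51)

Margin = 2.576 × 4.5070 = 11.610
Interval: 105.9 ± 11.610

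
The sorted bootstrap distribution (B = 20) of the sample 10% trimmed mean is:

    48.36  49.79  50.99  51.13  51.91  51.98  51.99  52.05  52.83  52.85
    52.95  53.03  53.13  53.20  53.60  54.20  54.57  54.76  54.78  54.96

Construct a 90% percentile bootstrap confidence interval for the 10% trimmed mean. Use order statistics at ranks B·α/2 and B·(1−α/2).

(48.36, 54.78)

α = 0.10; lower rank = 20 × 0.050 = 1; upper rank = 20 × 0.950 = 19.
The 1st smallest replicate is 48.36; the 19th is 54.78.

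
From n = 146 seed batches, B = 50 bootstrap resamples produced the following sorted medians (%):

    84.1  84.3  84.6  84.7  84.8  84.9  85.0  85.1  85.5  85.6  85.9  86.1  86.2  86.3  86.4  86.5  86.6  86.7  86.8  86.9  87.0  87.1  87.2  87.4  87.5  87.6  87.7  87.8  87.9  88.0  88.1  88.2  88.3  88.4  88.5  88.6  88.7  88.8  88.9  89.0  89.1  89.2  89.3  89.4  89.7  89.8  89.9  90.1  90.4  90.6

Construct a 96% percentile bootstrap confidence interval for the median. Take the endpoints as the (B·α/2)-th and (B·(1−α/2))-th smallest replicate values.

(84.1, 90.4)

α = 0.04; lower rank = 50 × 0.020 = 1; upper rank = 50 × 0.980 = 49.
The 1st smallest replicate is 84.1; the 49th is 90.4.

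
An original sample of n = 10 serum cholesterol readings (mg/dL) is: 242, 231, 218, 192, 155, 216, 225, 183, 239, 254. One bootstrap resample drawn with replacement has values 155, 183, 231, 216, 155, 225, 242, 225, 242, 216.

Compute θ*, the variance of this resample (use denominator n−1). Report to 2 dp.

Mean = 209.0000; sum of squared deviations = 9780.0000
s² = 9780.0000 / 9 = 1086.6667

θ* = 1086.67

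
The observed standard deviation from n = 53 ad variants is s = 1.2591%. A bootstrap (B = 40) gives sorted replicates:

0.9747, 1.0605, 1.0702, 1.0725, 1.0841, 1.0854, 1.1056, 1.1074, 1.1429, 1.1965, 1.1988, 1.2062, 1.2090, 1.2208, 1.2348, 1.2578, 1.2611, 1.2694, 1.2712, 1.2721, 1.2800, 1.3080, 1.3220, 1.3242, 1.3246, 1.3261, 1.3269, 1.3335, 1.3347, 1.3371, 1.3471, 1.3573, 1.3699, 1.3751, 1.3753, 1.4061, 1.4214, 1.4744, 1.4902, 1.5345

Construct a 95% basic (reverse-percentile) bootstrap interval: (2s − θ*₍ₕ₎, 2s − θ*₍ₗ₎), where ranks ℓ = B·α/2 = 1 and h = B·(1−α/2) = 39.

(1.0280, 1.5435)

Percentile endpoints at ranks 1 and 39: θ*₍1₎ = 0.9747, θ*₍39₎ = 1.4902.
Basic interval reflects these around s:
  lower = 2 × 1.2591 − 1.4902 = 1.0280
  upper = 2 × 1.2591 − 0.9747 = 1.5435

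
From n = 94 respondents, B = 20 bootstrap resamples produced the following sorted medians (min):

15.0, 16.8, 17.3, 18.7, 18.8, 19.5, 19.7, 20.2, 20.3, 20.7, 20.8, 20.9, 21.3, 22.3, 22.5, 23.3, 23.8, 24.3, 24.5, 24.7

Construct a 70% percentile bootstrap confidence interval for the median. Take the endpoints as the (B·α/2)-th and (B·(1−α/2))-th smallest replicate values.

α = 0.30; lower rank = 20 × 0.150 = 3; upper rank = 20 × 0.850 = 17.
The 3rd smallest replicate is 17.3; the 17th is 23.8.

(17.3, 23.8)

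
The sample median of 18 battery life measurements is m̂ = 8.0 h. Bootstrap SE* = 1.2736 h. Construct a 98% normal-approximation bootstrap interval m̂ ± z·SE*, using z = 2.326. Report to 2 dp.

Margin = 2.326 × 1.2736 = 2.962
Interval: 8.0 ± 2.962

(5.04, 10.96)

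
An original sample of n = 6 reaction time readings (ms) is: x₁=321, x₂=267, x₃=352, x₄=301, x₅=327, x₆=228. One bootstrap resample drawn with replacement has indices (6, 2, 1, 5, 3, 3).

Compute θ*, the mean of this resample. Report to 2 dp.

Resample values: 228, 267, 321, 327, 352, 352.
Mean = (228 + 267 + 321 + 327 + 352 + 352) / 6 = 1847.0 / 6 = 307.83

θ* = 307.83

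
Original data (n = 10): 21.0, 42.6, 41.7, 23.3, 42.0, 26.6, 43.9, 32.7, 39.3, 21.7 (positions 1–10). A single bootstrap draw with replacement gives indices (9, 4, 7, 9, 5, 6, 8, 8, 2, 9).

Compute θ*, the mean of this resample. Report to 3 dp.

θ* = 36.170

Resample values: 39.3, 23.3, 43.9, 39.3, 42.0, 26.6, 32.7, 32.7, 42.6, 39.3.
Mean = (39.3 + 23.3 + 43.9 + 39.3 + 42.0 + 26.6 + 32.7 + 32.7 + 42.6 + 39.3) / 10 = 361.70 / 10 = 36.170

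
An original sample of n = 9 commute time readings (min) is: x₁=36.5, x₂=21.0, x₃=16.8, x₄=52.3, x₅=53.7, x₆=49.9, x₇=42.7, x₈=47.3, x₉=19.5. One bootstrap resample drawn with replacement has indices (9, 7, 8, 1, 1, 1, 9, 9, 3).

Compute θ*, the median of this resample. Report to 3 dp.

Resample values: 19.5, 42.7, 47.3, 36.5, 36.5, 36.5, 19.5, 19.5, 16.8.
Sorted: 16.8, 19.5, 19.5, 19.5, 36.5, 36.5, 36.5, 42.7, 47.3
Median = middle value = 36.500

θ* = 36.500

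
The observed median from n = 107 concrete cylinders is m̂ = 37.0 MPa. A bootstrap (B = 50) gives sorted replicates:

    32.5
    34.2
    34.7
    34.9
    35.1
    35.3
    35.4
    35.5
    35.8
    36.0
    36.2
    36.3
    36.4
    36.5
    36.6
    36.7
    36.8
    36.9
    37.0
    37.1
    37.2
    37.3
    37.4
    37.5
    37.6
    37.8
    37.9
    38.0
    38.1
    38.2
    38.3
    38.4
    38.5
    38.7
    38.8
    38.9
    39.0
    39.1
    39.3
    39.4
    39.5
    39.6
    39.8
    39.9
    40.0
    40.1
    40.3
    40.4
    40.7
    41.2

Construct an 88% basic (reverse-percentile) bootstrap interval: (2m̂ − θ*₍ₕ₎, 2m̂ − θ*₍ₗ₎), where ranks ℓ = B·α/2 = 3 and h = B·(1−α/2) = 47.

Percentile endpoints at ranks 3 and 47: θ*₍3₎ = 34.7, θ*₍47₎ = 40.3.
Basic interval reflects these around m̂:
  lower = 2 × 37.0 − 40.3 = 33.7
  upper = 2 × 37.0 − 34.7 = 39.3

(33.7, 39.3)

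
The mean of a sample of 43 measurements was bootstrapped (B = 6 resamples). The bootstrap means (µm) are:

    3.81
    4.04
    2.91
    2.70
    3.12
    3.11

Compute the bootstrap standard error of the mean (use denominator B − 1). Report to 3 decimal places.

SE* = 0.527

Bootstrap SE is the standard deviation of the 6 replicate means.
Mean of replicates: (3.81 + 4.04 + 2.91 + 2.70 + 3.12 + 3.11) / 6 = 19.6900 / 6 = 3.2817
Sum of squared deviations: (+0.5283)² + (+0.7583)² + (−0.3717)² + (−0.5817)² + (−0.1617)² + (−0.1717)² = 1.3863
Variance = 1.3863 / 5 = 0.2773
SE* = √0.2773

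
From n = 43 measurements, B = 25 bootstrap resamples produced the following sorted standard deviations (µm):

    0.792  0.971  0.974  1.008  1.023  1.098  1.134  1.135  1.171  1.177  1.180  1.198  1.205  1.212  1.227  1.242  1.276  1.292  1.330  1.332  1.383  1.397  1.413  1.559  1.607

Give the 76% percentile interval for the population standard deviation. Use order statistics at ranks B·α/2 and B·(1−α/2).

α = 0.24; lower rank = 25 × 0.120 = 3; upper rank = 25 × 0.880 = 22.
The 3rd smallest replicate is 0.974; the 22nd is 1.397.

(0.974, 1.397)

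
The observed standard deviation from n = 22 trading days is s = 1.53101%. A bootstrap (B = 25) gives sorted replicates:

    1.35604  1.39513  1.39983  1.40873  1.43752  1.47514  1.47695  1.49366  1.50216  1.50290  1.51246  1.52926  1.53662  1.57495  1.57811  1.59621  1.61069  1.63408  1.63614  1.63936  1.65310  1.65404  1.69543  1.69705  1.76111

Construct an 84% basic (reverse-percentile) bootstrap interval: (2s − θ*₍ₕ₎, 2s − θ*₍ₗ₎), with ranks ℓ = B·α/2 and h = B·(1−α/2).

Percentile endpoints at ranks 2 and 23: θ*₍2₎ = 1.39513, θ*₍23₎ = 1.69543.
Basic interval reflects these around s:
  lower = 2 × 1.53101 − 1.69543 = 1.36659
  upper = 2 × 1.53101 − 1.39513 = 1.66689

(1.36659, 1.66689)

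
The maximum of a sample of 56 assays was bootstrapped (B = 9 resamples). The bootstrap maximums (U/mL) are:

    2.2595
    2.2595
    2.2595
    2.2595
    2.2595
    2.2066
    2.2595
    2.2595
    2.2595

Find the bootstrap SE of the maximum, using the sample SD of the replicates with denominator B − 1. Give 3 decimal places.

SE* = 0.018

Bootstrap SE is the standard deviation of the 9 replicate maximums.
Mean of replicates: (2.2595 + 2.2595 + 2.2595 + 2.2595 + 2.2595 + 2.2066 + 2.2595 + 2.2595 + 2.2595) / 9 = 20.28260 / 9 = 2.25362
Sum of squared deviations: (+0.00588)² + (+0.00588)² + (+0.00588)² + (+0.00588)² + (+0.00588)² + (−0.04702)² + (+0.00588)² + (+0.00588)² + (+0.00588)² = 0.00249
Variance = 0.00249 / 8 = 0.00031
SE* = √0.00031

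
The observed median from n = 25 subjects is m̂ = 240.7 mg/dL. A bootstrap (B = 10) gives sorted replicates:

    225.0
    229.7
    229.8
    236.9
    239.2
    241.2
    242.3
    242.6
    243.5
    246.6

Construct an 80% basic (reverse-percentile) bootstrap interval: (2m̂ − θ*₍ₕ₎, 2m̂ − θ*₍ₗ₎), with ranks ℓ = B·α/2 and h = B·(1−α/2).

(237.9, 256.4)

Percentile endpoints at ranks 1 and 9: θ*₍1₎ = 225.0, θ*₍9₎ = 243.5.
Basic interval reflects these around m̂:
  lower = 2 × 240.7 − 243.5 = 237.9
  upper = 2 × 240.7 − 225.0 = 256.4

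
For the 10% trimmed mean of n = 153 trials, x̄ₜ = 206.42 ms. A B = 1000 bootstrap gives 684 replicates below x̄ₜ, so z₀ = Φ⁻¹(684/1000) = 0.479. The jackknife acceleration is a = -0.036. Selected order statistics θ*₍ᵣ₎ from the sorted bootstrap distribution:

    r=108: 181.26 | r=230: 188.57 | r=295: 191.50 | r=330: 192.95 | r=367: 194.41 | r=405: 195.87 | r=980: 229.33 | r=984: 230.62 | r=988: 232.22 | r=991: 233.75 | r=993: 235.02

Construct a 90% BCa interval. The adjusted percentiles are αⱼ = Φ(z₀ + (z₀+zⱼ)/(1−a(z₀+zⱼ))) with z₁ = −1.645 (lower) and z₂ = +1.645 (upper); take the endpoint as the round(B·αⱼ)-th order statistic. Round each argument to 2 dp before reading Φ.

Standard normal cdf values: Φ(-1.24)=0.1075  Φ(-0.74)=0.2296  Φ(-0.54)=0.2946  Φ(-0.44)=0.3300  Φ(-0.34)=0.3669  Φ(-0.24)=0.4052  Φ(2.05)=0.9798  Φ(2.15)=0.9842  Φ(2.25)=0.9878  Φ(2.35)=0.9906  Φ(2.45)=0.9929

(188.57, 235.02)

Lower: z₀ + z₁ = 0.479 + (-1.645) = -1.166; 1 − a(z₀+z₁) = 1 − (-0.036)(-1.166) = 0.9580; argument = 0.479 + (-1.166)/0.9580 = -0.7381 → -0.74.
α₁ = Φ(-0.74) = 0.2296; rank = round(1000 × 0.2296) = 230; θ*₍230₎ = 188.57.
Upper: z₀ + z₂ = 2.124; 1 − a(z₀+z₂) = 1.0765; argument = 2.4521 → 2.45; α₂ = 0.9929; rank = 993; θ*₍993₎ = 235.02.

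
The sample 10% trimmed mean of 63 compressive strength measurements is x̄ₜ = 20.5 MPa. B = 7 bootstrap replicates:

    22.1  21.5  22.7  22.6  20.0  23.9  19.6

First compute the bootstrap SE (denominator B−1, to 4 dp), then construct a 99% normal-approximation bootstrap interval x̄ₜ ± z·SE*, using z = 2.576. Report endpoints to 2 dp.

(16.55, 24.45)

Mean of replicates = 21.7714; sum of squared deviations = 14.1143; SE* = √(14.1143/6) = 1.5337
Margin = 2.576 × 1.5337 = 3.951
Interval: 20.5 ± 3.951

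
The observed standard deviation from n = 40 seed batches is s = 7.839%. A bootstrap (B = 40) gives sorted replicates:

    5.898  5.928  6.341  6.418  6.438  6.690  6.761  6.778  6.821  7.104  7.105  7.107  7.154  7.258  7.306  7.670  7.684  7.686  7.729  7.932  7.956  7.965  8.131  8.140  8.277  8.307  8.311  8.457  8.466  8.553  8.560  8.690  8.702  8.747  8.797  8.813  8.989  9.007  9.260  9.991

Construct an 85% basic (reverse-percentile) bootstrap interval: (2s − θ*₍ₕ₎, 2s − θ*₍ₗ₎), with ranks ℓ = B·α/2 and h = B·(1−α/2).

(6.689, 9.337)

Percentile endpoints at ranks 3 and 37: θ*₍3₎ = 6.341, θ*₍37₎ = 8.989.
Basic interval reflects these around s:
  lower = 2 × 7.839 − 8.989 = 6.689
  upper = 2 × 7.839 − 6.341 = 9.337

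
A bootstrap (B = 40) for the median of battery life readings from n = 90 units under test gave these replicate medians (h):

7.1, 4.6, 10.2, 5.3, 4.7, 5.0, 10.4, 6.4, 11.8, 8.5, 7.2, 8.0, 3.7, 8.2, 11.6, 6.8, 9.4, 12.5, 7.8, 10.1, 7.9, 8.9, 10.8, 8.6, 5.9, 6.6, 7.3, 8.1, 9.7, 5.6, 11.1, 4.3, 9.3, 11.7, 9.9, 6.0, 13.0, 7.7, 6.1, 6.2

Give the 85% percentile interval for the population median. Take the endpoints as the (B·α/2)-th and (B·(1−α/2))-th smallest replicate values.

(4.6, 11.7)

Sorted replicates: 3.7, 4.3, 4.6, 4.7, 5.0, 5.3, 5.6, 5.9, 6.0, 6.1, 6.2, 6.4, 6.6, 6.8, 7.1, 7.2, 7.3, 7.7, 7.8, 7.9, 8.0, 8.1, 8.2, 8.5, 8.6, 8.9, 9.3, 9.4, 9.7, 9.9, 10.1, 10.2, 10.4, 10.8, 11.1, 11.6, 11.7, 11.8, 12.5, 13.0
α = 0.15; lower rank = 40 × 0.075 = 3; upper rank = 40 × 0.925 = 37.
The 3rd smallest replicate is 4.6; the 37th is 11.7.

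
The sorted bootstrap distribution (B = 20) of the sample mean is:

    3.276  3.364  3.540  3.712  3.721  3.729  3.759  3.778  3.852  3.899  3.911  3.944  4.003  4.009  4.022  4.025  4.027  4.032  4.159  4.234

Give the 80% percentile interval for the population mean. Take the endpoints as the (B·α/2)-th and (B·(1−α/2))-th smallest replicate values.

α = 0.20; lower rank = 20 × 0.100 = 2; upper rank = 20 × 0.900 = 18.
The 2nd smallest replicate is 3.364; the 18th is 4.032.

(3.364, 4.032)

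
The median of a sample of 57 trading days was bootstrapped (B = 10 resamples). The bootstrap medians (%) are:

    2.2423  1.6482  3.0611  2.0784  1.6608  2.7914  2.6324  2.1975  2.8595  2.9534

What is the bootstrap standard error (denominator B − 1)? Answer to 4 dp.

Bootstrap SE is the standard deviation of the 10 replicate medians.
Mean of replicates: (2.2423 + 1.6482 + 3.0611 + 2.0784 + 1.6608 + 2.7914 + 2.6324 + 2.1975 + 2.8595 + 2.9534) / 10 = 24.12500 / 10 = 2.41250
Sum of squared deviations: (−0.17020)² + (−0.76430)² + (+0.64860)² + (−0.33410)² + (−0.75170)² + (+0.37890)² + (+0.21990)² + (−0.21500)² + (+0.44700)² + (+0.54090)² = 2.44101
Variance = 2.44101 / 9 = 0.27122
SE* = √0.27122

SE* = 0.5208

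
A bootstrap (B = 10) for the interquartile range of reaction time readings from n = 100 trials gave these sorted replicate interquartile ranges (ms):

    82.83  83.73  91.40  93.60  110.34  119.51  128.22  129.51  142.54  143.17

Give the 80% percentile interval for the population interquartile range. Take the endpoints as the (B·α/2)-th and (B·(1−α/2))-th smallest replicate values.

(82.83, 142.54)

α = 0.20; lower rank = 10 × 0.100 = 1; upper rank = 10 × 0.900 = 9.
The 1st smallest replicate is 82.83; the 9th is 142.54.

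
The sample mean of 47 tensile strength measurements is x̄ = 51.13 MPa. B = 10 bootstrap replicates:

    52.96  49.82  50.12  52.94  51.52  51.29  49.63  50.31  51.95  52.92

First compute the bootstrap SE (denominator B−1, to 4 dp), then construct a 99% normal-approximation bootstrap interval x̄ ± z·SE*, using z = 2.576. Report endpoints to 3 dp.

(47.709, 54.551)

Mean of replicates = 51.3460; sum of squared deviations = 15.8712; SE* = √(15.8712/9) = 1.3280
Margin = 2.576 × 1.3280 = 3.4209
Interval: 51.13 ± 3.4209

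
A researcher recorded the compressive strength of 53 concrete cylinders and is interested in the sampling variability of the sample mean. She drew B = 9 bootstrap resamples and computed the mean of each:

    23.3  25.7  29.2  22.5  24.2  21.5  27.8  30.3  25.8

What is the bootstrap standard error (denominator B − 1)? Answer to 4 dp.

Bootstrap SE is the standard deviation of the 9 replicate means.
Mean of replicates: (23.3 + 25.7 + 29.2 + 22.5 + 24.2 + 21.5 + 27.8 + 30.3 + 25.8) / 9 = 230.30000 / 9 = 25.58889
Sum of squared deviations: (−2.28889)² + (+0.11111)² + (+3.61111)² + (−3.08889)² + (−1.38889)² + (−4.08889)² + (+2.21111)² + (+4.71111)² + (+0.21111)² = 73.60889
Variance = 73.60889 / 8 = 9.20111
SE* = √9.20111

SE* = 3.0333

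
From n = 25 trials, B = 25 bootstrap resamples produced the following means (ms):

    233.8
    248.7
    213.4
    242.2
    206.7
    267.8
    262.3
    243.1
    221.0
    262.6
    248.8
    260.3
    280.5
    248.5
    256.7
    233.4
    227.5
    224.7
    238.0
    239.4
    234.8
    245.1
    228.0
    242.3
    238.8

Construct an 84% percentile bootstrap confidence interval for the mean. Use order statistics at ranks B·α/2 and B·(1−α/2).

(213.4, 262.6)

Sorted replicates: 206.7, 213.4, 221.0, 224.7, 227.5, 228.0, 233.4, 233.8, 234.8, 238.0, 238.8, 239.4, 242.2, 242.3, 243.1, 245.1, 248.5, 248.7, 248.8, 256.7, 260.3, 262.3, 262.6, 267.8, 280.5
α = 0.16; lower rank = 25 × 0.080 = 2; upper rank = 25 × 0.920 = 23.
The 2nd smallest replicate is 213.4; the 23rd is 262.6.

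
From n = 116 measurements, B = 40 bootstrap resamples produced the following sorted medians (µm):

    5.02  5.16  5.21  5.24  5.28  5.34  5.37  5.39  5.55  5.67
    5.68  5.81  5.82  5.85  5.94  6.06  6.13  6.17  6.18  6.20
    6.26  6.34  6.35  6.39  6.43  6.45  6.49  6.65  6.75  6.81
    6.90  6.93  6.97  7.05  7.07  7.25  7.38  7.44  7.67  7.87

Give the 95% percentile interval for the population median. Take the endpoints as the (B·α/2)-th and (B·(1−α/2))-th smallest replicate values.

(5.02, 7.67)

α = 0.05; lower rank = 40 × 0.025 = 1; upper rank = 40 × 0.975 = 39.
The 1st smallest replicate is 5.02; the 39th is 7.67.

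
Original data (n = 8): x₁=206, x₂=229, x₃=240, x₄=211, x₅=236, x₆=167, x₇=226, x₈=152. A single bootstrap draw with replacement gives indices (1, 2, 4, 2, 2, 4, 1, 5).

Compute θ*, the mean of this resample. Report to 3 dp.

Resample values: 206, 229, 211, 229, 229, 211, 206, 236.
Mean = (206 + 229 + 211 + 229 + 229 + 211 + 206 + 236) / 8 = 1757.0 / 8 = 219.625

θ* = 219.625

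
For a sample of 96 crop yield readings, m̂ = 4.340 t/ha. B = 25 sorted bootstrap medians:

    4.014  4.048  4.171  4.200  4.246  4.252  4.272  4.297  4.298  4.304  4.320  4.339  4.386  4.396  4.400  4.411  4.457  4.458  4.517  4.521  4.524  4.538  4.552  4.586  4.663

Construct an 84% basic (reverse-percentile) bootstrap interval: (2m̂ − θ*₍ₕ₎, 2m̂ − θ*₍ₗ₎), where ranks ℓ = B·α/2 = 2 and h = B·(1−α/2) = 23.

Percentile endpoints at ranks 2 and 23: θ*₍2₎ = 4.048, θ*₍23₎ = 4.552.
Basic interval reflects these around m̂:
  lower = 2 × 4.340 − 4.552 = 4.128
  upper = 2 × 4.340 − 4.048 = 4.632

(4.128, 4.632)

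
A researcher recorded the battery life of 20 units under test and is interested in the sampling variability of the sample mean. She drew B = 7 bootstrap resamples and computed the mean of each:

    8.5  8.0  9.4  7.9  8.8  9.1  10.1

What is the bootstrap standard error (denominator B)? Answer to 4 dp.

Bootstrap SE is the standard deviation of the 7 replicate means.
Mean of replicates: (8.5 + 8.0 + 9.4 + 7.9 + 8.8 + 9.1 + 10.1) / 7 = 61.80000 / 7 = 8.82857
Sum of squared deviations: (−0.32857)² + (−0.82857)² + (+0.57143)² + (−0.92857)² + (−0.02857)² + (+0.27143)² + (+1.27143)² = 3.67429
Variance = 3.67429 / 7 = 0.52490
SE* = √0.52490

SE* = 0.7245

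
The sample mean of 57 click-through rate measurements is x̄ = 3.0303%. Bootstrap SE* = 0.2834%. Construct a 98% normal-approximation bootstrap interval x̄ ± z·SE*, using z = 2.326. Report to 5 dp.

(2.37111, 3.68949)

Margin = 2.326 × 0.2834 = 0.659188
Interval: 3.0303 ± 0.659188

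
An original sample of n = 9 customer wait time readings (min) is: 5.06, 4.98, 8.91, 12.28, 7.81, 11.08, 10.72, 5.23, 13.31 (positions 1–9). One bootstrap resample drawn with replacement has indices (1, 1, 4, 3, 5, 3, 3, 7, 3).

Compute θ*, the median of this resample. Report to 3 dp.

Resample values: 5.06, 5.06, 12.28, 8.91, 7.81, 8.91, 8.91, 10.72, 8.91.
Sorted: 5.06, 5.06, 7.81, 8.91, 8.91, 8.91, 8.91, 10.72, 12.28
Median = middle value = 8.910

θ* = 8.910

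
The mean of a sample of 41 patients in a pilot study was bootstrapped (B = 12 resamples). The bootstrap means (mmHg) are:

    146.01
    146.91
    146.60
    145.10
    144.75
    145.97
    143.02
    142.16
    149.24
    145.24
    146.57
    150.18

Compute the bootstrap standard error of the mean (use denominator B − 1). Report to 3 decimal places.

Bootstrap SE is the standard deviation of the 12 replicate means.
Mean of replicates: (146.01 + 146.91 + 146.60 + 145.10 + 144.75 + 145.97 + 143.02 + 142.16 + 149.24 + 145.24 + 146.57 + 150.18) / 12 = 1751.7500 / 12 = 145.9792
Sum of squared deviations: (+0.0308)² + (+0.9308)² + (+0.6208)² + (−0.8792)² + (−1.2292)² + (−0.0092)² + (−2.9592)² + (−3.8192)² + (+3.2608)² + (−0.7392)² + (+0.5908)² + (+4.2008)² = 56.0549
Variance = 56.0549 / 11 = 5.0959
SE* = √5.0959

SE* = 2.257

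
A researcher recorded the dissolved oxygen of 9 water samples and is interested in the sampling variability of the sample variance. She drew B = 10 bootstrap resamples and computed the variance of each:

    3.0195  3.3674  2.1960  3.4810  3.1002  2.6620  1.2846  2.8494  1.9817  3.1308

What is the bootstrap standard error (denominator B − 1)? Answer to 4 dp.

Bootstrap SE is the standard deviation of the 10 replicate variances.
Mean of replicates: (3.0195 + 3.3674 + 2.1960 + 3.4810 + 3.1002 + 2.6620 + 1.2846 + 2.8494 + 1.9817 + 3.1308) / 10 = 27.07260 / 10 = 2.70726
Sum of squared deviations: (+0.31224)² + (+0.66014)² + (−0.51126)² + (+0.77374)² + (+0.39294)² + (−0.04526)² + (−1.42266)² + (+0.14214)² + (−0.72556)² + (+0.42354)² = 4.29978
Variance = 4.29978 / 9 = 0.47775
SE* = √0.47775

SE* = 0.6912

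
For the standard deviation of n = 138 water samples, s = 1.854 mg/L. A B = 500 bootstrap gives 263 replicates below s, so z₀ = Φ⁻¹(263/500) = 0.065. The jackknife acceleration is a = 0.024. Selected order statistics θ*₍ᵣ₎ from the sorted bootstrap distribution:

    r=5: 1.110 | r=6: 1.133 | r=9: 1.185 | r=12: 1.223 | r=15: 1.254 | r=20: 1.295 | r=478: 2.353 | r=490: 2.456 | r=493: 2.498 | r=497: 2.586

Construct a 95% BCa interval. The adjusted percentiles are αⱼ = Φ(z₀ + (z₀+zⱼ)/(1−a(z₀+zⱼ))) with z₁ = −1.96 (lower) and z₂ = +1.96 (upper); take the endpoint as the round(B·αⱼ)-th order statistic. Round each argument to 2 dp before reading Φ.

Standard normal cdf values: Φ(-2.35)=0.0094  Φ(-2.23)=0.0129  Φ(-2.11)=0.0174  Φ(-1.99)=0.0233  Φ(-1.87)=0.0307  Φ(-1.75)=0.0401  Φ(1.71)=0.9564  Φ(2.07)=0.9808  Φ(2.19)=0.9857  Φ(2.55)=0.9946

(1.295, 2.498)

Lower: z₀ + z₁ = 0.065 + (-1.960) = -1.895; 1 − a(z₀+z₁) = 1 − (0.024)(-1.895) = 1.0455; argument = 0.065 + (-1.895)/1.0455 = -1.7476 → -1.75.
α₁ = Φ(-1.75) = 0.0401; rank = round(500 × 0.0401) = 20; θ*₍20₎ = 1.295.
Upper: z₀ + z₂ = 2.025; 1 − a(z₀+z₂) = 0.9514; argument = 2.1934 → 2.19; α₂ = 0.9857; rank = 493; θ*₍493₎ = 2.498.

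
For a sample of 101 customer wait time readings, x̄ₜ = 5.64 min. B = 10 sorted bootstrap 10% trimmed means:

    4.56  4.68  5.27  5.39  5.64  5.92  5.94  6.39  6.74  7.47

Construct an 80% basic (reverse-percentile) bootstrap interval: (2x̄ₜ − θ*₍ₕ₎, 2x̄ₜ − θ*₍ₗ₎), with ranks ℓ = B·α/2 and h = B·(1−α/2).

(4.54, 6.72)

Percentile endpoints at ranks 1 and 9: θ*₍1₎ = 4.56, θ*₍9₎ = 6.74.
Basic interval reflects these around x̄ₜ:
  lower = 2 × 5.64 − 6.74 = 4.54
  upper = 2 × 5.64 − 4.56 = 6.72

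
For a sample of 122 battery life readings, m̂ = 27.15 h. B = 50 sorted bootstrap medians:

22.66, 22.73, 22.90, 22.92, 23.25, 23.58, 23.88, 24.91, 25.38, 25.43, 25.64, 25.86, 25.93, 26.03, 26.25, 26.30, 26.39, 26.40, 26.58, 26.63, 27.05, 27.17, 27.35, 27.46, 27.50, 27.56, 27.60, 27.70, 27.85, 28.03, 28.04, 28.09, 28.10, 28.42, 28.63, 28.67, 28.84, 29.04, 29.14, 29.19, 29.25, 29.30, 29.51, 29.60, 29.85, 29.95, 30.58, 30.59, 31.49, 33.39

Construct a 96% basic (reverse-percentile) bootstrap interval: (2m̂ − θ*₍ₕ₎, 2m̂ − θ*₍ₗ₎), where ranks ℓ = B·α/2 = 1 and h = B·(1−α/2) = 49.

Percentile endpoints at ranks 1 and 49: θ*₍1₎ = 22.66, θ*₍49₎ = 31.49.
Basic interval reflects these around m̂:
  lower = 2 × 27.15 − 31.49 = 22.81
  upper = 2 × 27.15 − 22.66 = 31.64

(22.81, 31.64)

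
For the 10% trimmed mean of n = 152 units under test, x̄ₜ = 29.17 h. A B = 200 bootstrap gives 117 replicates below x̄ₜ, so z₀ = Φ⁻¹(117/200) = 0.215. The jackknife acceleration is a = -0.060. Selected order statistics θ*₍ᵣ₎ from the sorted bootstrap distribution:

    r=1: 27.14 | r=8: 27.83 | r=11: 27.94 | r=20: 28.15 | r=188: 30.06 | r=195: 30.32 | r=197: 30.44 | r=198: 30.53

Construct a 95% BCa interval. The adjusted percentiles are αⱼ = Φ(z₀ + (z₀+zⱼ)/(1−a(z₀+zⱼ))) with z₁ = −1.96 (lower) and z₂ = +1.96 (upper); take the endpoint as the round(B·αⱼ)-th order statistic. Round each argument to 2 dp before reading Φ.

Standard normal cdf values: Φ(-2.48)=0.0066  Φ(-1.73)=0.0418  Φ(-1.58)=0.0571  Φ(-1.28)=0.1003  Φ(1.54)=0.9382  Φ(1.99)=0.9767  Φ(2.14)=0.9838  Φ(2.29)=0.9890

Lower: z₀ + z₁ = 0.215 + (-1.960) = -1.745; 1 − a(z₀+z₁) = 1 − (-0.060)(-1.745) = 0.8953; argument = 0.215 + (-1.745)/0.8953 = -1.7341 → -1.73.
α₁ = Φ(-1.73) = 0.0418; rank = round(200 × 0.0418) = 8; θ*₍8₎ = 27.83.
Upper: z₀ + z₂ = 2.175; 1 − a(z₀+z₂) = 1.1305; argument = 2.1389 → 2.14; α₂ = 0.9838; rank = 197; θ*₍197₎ = 30.44.

(27.83, 30.44)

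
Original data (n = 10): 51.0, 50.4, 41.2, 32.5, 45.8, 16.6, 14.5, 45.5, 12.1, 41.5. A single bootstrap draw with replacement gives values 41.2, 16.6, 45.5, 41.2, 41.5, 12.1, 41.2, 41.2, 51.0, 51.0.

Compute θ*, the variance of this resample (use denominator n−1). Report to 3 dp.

θ* = 175.067

Mean = 38.2500; sum of squared deviations = 1575.6050
s² = 1575.6050 / 9 = 175.0672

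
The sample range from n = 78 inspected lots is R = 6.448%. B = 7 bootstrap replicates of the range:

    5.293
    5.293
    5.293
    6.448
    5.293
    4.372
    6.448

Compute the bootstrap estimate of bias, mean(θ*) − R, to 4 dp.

mean(θ*) = (5.293 + 5.293 + 5.293 + 6.448 + 5.293 + 4.372 + 6.448) / 7 = 5.49143
bias = 5.49143 − 6.448

bias = −0.9566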